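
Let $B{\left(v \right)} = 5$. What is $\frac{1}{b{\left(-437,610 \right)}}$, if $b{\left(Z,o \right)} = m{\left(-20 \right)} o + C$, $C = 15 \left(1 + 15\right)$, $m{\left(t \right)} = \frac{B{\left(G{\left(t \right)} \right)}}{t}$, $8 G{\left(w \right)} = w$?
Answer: $\frac{2}{175} \approx 0.011429$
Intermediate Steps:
$G{\left(w \right)} = \frac{w}{8}$
$m{\left(t \right)} = \frac{5}{t}$
$C = 240$ ($C = 15 \cdot 16 = 240$)
$b{\left(Z,o \right)} = 240 - \frac{o}{4}$ ($b{\left(Z,o \right)} = \frac{5}{-20} o + 240 = 5 \left(- \frac{1}{20}\right) o + 240 = - \frac{o}{4} + 240 = 240 - \frac{o}{4}$)
$\frac{1}{b{\left(-437,610 \right)}} = \frac{1}{240 - \frac{305}{2}} = \frac{1}{\frac{175}{2}} = \frac{2}{175}$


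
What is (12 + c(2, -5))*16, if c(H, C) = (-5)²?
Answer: 592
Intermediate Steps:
c(H, C) = 25
(12 + c(2, -5))*16 = (12 + 25)*16 = 37*16 = 592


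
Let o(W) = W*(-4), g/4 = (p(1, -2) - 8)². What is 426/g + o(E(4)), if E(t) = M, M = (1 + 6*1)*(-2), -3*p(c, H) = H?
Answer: 56125/968 ≈ 57.980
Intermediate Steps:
p(c, H) = -H/3
M = -14 (M = (1 + 6)*(-2) = 7*(-2) = -14)
E(t) = -14
g = 1936/9 (g = 4*(-⅓*(-2) - 8)² = 4*(⅔ - 8)² = 4*(-22/3)² = 4*(484/9) = 1936/9 ≈ 215.11)
o(W) = -4*W
426/g + o(E(4)) = 426/(1936/9) - 4*(-14) = 426*(9/1936) + 56 = 1917/968 + 56 = 56125/968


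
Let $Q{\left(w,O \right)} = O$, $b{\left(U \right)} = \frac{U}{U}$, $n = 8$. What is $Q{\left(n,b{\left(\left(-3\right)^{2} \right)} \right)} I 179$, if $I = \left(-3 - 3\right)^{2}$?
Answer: $6444$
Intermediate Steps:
$I = 36$ ($I = \left(-6\right)^{2} = 36$)
$b{\left(U \right)} = 1$
$Q{\left(n,b{\left(\left(-3\right)^{2} \right)} \right)} I 179 = 1 \cdot 36 \cdot 179 = 36 \cdot 179 = 6444$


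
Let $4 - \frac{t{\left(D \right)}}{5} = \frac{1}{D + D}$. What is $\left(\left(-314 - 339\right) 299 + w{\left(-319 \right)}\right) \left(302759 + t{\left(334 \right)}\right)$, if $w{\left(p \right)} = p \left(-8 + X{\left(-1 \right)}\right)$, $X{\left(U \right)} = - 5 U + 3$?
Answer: $- \frac{39489948887649}{668} \approx -5.9117 \cdot 10^{10}$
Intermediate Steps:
$t{\left(D \right)} = 20 - \frac{5}{2 D}$ ($t{\left(D \right)} = 20 - \frac{5}{D + D} = 20 - \frac{5}{2 D}$)
$X{\left(U \right)} = 3 - 5 U$
$w{\left(p \right)} = 0$ ($w{\left(p \right)} = p \left(-8 + \left(3 - -5\right)\right) = p \left(-8 + \left(3 + 5\right)\right) = p \left(-8 + 8\right) = p 0 = 0$)
$\left(\left(-314 - 339\right) 299 + w{\left(-319 \right)}\right) \left(302759 + t{\left(334 \right)}\right) = \left(\left(-314 - 339\right) 299 + 0\right) \left(302759 + \left(20 - \frac{5}{2 \cdot 334}\right)\right) = \left(\left(-653\right) 299 + 0\right) \left(302759 + \left(20 - \frac{5}{668}\right)\right) = \left(-195247 + 0\right) \left(302759 + \left(20 - \frac{5}{668}\right)\right) = - 195247 \left(302759 + \frac{13355}{668}\right) = \left(-195247\right) \frac{202256367}{668} = - \frac{39489948887649}{668}$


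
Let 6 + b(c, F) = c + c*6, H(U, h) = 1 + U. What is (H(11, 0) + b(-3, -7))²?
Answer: 225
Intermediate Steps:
b(c, F) = -6 + 7*c (b(c, F) = -6 + (c + c*6) = -6 + (c + 6*c) = -6 + 7*c)
(H(11, 0) + b(-3, -7))² = ((1 + 11) + (-6 + 7*(-3)))² = (12 + (-6 - 21))² = (12 - 27)² = (-15)² = 225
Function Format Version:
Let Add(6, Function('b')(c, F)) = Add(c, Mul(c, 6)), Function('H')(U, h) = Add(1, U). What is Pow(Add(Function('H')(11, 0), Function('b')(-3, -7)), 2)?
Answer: 225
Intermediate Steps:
Function('b')(c, F) = Add(-6, Mul(7, c)) (Function('b')(c, F) = Add(-6, Add(c, Mul(c, 6))) = Add(-6, Add(c, Mul(6, c))) = Add(-6, Mul(7, c)))
Pow(Add(Function('H')(11, 0), Function('b')(-3, -7)), 2) = Pow(Add(Add(1, 11), Add(-6, Mul(7, -3))), 2) = Pow(Add(12, Add(-6, -21)), 2) = Pow(Add(12, -27), 2) = Pow(-15, 2) = 225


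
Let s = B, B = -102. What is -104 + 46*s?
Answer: -4796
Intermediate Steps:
s = -102
-104 + 46*s = -104 + 46*(-102) = -104 - 4692 = -4796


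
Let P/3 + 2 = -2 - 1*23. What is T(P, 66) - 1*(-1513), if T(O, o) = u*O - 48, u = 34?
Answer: -1289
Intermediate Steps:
P = -81 (P = -6 + 3*(-2 - 1*23) = -6 + 3*(-2 - 23) = -6 + 3*(-25) = -6 - 75 = -81)
T(O, o) = -48 + 34*O (T(O, o) = 34*O - 48 = -48 + 34*O)
T(P, 66) - 1*(-1513) = (-48 + 34*(-81)) - 1*(-1513) = (-48 - 2754) + 1513 = -2802 + 1513 = -1289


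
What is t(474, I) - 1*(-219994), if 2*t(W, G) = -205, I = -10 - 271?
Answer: 439783/2 ≈ 2.1989e+5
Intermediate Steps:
I = -281
t(W, G) = -205/2 (t(W, G) = (½)*(-205) = -205/2)
t(474, I) - 1*(-219994) = -205/2 - 1*(-219994) = -205/2 + 219994 = 439783/2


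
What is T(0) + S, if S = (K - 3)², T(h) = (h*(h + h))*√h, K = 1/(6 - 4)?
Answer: 25/4 ≈ 6.2500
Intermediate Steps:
K = ½ (K = 1/2 = ½ ≈ 0.50000)
T(h) = 2*h^(5/2) (T(h) = (h*(2*h))*√h = (2*h²)*√h = 2*h^(5/2))
S = 25/4 (S = (½ - 3)² = (-5/2)² = 25/4 ≈ 6.2500)
T(0) + S = 2*0^(5/2) + 25/4 = 2*0 + 25/4 = 0 + 25/4 = 25/4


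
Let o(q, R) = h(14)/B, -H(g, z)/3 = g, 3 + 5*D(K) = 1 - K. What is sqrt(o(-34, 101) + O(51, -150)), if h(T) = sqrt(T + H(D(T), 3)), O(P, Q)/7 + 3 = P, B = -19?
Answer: sqrt(3032400 - 95*sqrt(590))/95 ≈ 18.323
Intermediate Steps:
O(P, Q) = -21 + 7*P
D(K) = -2/5 - K/5 (D(K) = -3/5 + (1 - K)/5 = -3/5 + (1/5 - K/5) = -2/5 - K/5)
H(g, z) = -3*g
h(T) = sqrt(6/5 + 8*T/5) (h(T) = sqrt(T - 3*(-2/5 - T/5)) = sqrt(T + (6/5 + 3*T/5)) = sqrt(6/5 + 8*T/5))
o(q, R) = -sqrt(590)/95 (o(q, R) = (sqrt(30 + 40*14)/5)/(-19) = (sqrt(30 + 560)/5)*(-1/19) = (sqrt(590)/5)*(-1/19) = -sqrt(590)/95)
sqrt(o(-34, 101) + O(51, -150)) = sqrt(-sqrt(590)/95 + (-21 + 7*51)) = sqrt(-sqrt(590)/95 + (-21 + 357)) = sqrt(-sqrt(590)/95 + 336) = sqrt(336 - sqrt(590)/95)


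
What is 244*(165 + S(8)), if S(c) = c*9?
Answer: 57828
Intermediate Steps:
S(c) = 9*c
244*(165 + S(8)) = 244*(165 + 9*8) = 244*(165 + 72) = 244*237 = 57828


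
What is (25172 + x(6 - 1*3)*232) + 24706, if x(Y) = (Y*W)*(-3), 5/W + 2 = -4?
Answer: 51618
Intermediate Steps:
W = -⅚ (W = 5/(-2 - 4) = 5/(-6) = 5*(-⅙) = -⅚ ≈ -0.83333)
x(Y) = 5*Y/2 (x(Y) = (Y*(-⅚))*(-3) = -5*Y/6*(-3) = 5*Y/2)
(25172 + x(6 - 1*3)*232) + 24706 = (25172 + (5*(6 - 1*3)/2)*232) + 24706 = (25172 + (5*(6 - 3)/2)*232) + 24706 = (25172 + ((5/2)*3)*232) + 24706 = (25172 + (15/2)*232) + 24706 = (25172 + 1740) + 24706 = 26912 + 24706 = 51618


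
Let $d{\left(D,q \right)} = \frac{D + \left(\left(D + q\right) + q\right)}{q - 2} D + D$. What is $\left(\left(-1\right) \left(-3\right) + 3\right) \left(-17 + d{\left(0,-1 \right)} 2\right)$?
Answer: $-102$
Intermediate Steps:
$d{\left(D,q \right)} = D + \frac{D \left(2 D + 2 q\right)}{-2 + q}$ ($d{\left(D,q \right)} = \frac{D + \left(D + 2 q\right)}{-2 + q} D + D = \frac{2 D + 2 q}{-2 + q} D + D = \frac{D \left(2 D + 2 q\right)}{-2 + q} + D = D + \frac{D \left(2 D + 2 q\right)}{-2 + q}$)
$\left(\left(-1\right) \left(-3\right) + 3\right) \left(-17 + d{\left(0,-1 \right)} 2\right) = \left(\left(-1\right) \left(-3\right) + 3\right) \left(-17 + \frac{0 \left(-2 + 2 \cdot 0 + 3 \left(-1\right)\right)}{-2 - 1} \cdot 2\right) = \left(3 + 3\right) \left(-17 + \frac{0 \left(-2 + 0 - 3\right)}{-3} \cdot 2\right) = 6 \left(-17 + 0 \left(- \frac{1}{3}\right) \left(-5\right) 2\right) = 6 \left(-17 + 0 \cdot 2\right) = 6 \left(-17 + 0\right) = 6 \left(-17\right) = -102$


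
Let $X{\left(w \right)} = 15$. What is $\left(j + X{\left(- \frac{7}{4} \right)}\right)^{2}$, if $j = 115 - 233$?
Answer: $10609$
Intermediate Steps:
$j = -118$ ($j = 115 - 233 = -118$)
$\left(j + X{\left(- \frac{7}{4} \right)}\right)^{2} = \left(-118 + 15\right)^{2} = \left(-103\right)^{2} = 10609$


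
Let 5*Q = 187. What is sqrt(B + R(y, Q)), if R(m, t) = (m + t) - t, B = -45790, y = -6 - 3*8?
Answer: 2*I*sqrt(11455) ≈ 214.06*I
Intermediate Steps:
Q = 187/5 (Q = (1/5)*187 = 187/5 ≈ 37.400)
y = -30 (y = -6 - 24 = -30)
R(m, t) = m
sqrt(B + R(y, Q)) = sqrt(-45790 - 30) = sqrt(-45820) = 2*I*sqrt(11455)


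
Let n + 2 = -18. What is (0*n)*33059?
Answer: 0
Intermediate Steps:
n = -20 (n = -2 - 18 = -20)
(0*n)*33059 = (0*(-20))*33059 = 0*33059 = 0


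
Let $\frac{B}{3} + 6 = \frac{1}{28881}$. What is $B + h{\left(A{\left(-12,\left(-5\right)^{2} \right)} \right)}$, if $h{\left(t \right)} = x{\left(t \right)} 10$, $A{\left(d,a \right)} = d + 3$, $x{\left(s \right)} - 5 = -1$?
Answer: $\frac{211795}{9627} \approx 22.0$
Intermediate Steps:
$x{\left(s \right)} = 4$ ($x{\left(s \right)} = 5 - 1 = 4$)
$A{\left(d,a \right)} = 3 + d$
$h{\left(t \right)} = 40$ ($h{\left(t \right)} = 4 \cdot 10 = 40$)
$B = - \frac{173285}{9627}$ ($B = -18 + \frac{3}{28881} = -18 + 3 \cdot \frac{1}{28881} = -18 + \frac{1}{9627} = - \frac{173285}{9627} \approx -18.0$)
$B + h{\left(A{\left(-12,\left(-5\right)^{2} \right)} \right)} = - \frac{173285}{9627} + 40 = \frac{211795}{9627}$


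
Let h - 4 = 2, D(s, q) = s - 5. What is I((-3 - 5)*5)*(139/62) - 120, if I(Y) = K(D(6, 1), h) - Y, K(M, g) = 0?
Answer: -940/31 ≈ -30.323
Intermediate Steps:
D(s, q) = -5 + s
h = 6 (h = 4 + 2 = 6)
I(Y) = -Y (I(Y) = 0 - Y = -Y)
I((-3 - 5)*5)*(139/62) - 120 = (-(-3 - 5)*5)*(139/62) - 120 = (-(-8)*5)*(139*(1/62)) - 120 = -1*(-40)*(139/62) - 120 = 40*(139/62) - 120 = 2780/31 - 120 = -940/31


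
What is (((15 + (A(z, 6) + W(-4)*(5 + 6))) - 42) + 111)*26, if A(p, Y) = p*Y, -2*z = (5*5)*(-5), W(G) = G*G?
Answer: 16510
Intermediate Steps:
W(G) = G**2
z = 125/2 (z = -5*5*(-5)/2 = -25*(-5)/2 = -1/2*(-125) = 125/2 ≈ 62.500)
A(p, Y) = Y*p
(((15 + (A(z, 6) + W(-4)*(5 + 6))) - 42) + 111)*26 = (((15 + (6*(125/2) + (-4)**2*(5 + 6))) - 42) + 111)*26 = (((15 + (375 + 16*11)) - 42) + 111)*26 = (((15 + (375 + 176)) - 42) + 111)*26 = (((15 + 551) - 42) + 111)*26 = ((566 - 42) + 111)*26 = (524 + 111)*26 = 635*26 = 16510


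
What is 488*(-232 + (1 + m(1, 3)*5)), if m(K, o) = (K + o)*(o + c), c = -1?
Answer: -93208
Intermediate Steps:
m(K, o) = (-1 + o)*(K + o) (m(K, o) = (K + o)*(o - 1) = (K + o)*(-1 + o) = (-1 + o)*(K + o))
488*(-232 + (1 + m(1, 3)*5)) = 488*(-232 + (1 + (3² - 1*1 - 1*3 + 1*3)*5)) = 488*(-232 + (1 + (9 - 1 - 3 + 3)*5)) = 488*(-232 + (1 + 8*5)) = 488*(-232 + (1 + 40)) = 488*(-232 + 41) = 488*(-191) = -93208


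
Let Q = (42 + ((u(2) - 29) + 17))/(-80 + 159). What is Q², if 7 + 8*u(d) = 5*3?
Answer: 961/6241 ≈ 0.15398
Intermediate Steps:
u(d) = 1 (u(d) = -7/8 + (5*3)/8 = -7/8 + (⅛)*15 = -7/8 + 15/8 = 1)
Q = 31/79 (Q = (42 + ((1 - 29) + 17))/(-80 + 159) = (42 + (-28 + 17))/79 = (42 - 11)*(1/79) = 31*(1/79) = 31/79 ≈ 0.39241)
Q² = (31/79)² = 961/6241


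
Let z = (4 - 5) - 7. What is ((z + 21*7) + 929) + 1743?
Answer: 2811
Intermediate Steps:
z = -8 (z = -1 - 7 = -8)
((z + 21*7) + 929) + 1743 = ((-8 + 21*7) + 929) + 1743 = ((-8 + 147) + 929) + 1743 = (139 + 929) + 1743 = 1068 + 1743 = 2811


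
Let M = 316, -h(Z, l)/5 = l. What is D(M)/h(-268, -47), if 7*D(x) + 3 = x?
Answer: 313/1645 ≈ 0.19027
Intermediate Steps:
h(Z, l) = -5*l
D(x) = -3/7 + x/7
D(M)/h(-268, -47) = (-3/7 + (⅐)*316)/((-5*(-47))) = (-3/7 + 316/7)/235 = (313/7)*(1/235) = 313/1645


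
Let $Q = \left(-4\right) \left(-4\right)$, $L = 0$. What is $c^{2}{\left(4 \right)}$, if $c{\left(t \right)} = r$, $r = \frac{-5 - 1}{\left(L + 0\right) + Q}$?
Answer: $\frac{9}{64} \approx 0.14063$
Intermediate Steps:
$Q = 16$
$r = - \frac{3}{8}$ ($r = \frac{-5 - 1}{\left(0 + 0\right) + 16} = - \frac{6}{0 + 16} = - \frac{6}{16} = \left(-6\right) \frac{1}{16} = - \frac{3}{8} \approx -0.375$)
$c{\left(t \right)} = - \frac{3}{8}$
$c^{2}{\left(4 \right)} = \left(- \frac{3}{8}\right)^{2} = \frac{9}{64}$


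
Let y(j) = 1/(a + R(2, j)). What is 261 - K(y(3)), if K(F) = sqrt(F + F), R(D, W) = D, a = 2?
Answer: 261 - sqrt(2)/2 ≈ 260.29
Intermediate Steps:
y(j) = 1/4 (y(j) = 1/(2 + 2) = 1/4)
K(F) = sqrt(2)*sqrt(F) (K(F) = sqrt(2*F) = sqrt(2)*sqrt(F))
261 - K(y(3)) = 261 - sqrt(2)*sqrt(1/4) = 261 - sqrt(2)/2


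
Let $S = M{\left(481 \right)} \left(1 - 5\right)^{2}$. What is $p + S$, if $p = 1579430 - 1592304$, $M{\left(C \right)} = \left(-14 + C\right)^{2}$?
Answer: $3476550$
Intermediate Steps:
$S = 3489424$ ($S = \left(-14 + 481\right)^{2} \left(1 - 5\right)^{2} = 467^{2} \left(-4\right)^{2} = 218089 \cdot 16 = 3489424$)
$p = -12874$ ($p = 1579430 - 1592304 = -12874$)
$p + S = -12874 + 3489424 = 3476550$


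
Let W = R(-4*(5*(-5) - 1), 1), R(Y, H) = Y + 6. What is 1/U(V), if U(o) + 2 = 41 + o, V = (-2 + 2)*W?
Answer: 1/39 ≈ 0.025641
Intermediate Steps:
R(Y, H) = 6 + Y
W = 110 (W = 6 - 4*(5*(-5) - 1) = 6 - 4*(-25 - 1) = 6 - 4*(-26) = 6 + 104 = 110)
V = 0 (V = (-2 + 2)*110 = 0*110 = 0)
U(o) = 39 + o (U(o) = -2 + (41 + o) = 39 + o)
1/U(V) = 1/(39 + 0) = 1/39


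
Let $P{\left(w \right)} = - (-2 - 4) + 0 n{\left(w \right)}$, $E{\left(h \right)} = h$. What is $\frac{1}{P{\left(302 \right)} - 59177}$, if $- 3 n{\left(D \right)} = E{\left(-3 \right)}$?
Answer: $- \frac{1}{59171} \approx -1.69 \cdot 10^{-5}$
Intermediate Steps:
$n{\left(D \right)} = 1$ ($n{\left(D \right)} = \left(- \frac{1}{3}\right) \left(-3\right) = 1$)
$P{\left(w \right)} = 6$ ($P{\left(w \right)} = - (-2 - 4) + 0 \cdot 1 = \left(-1\right) \left(-6\right) + 0 = 6 + 0 = 6$)
$\frac{1}{P{\left(302 \right)} - 59177} = \frac{1}{6 - 59177} = \frac{1}{-59171} = - \frac{1}{59171}$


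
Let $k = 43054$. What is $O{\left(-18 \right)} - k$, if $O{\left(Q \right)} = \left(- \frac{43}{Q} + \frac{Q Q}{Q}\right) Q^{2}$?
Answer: $-48112$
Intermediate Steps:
$O{\left(Q \right)} = Q^{2} \left(Q - \frac{43}{Q}\right)$ ($O{\left(Q \right)} = \left(- \frac{43}{Q} + \frac{Q^{2}}{Q}\right) Q^{2} = \left(- \frac{43}{Q} + Q\right) Q^{2} = \left(Q - \frac{43}{Q}\right) Q^{2} = Q^{2} \left(Q - \frac{43}{Q}\right)$)
$O{\left(-18 \right)} - k = - 18 \left(-43 + \left(-18\right)^{2}\right) - 43054 = - 18 \left(-43 + 324\right) - 43054 = \left(-18\right) 281 - 43054 = -5058 - 43054 = -48112$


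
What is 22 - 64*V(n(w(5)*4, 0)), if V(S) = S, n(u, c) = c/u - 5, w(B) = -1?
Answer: 342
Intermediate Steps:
n(u, c) = -5 + c/u (n(u, c) = c/u - 5 = -5 + c/u)
22 - 64*V(n(w(5)*4, 0)) = 22 - 64*(-5 + 0/((-1*4))) = 22 - 64*(-5 + 0/(-4)) = 22 - 64*(-5 + 0*(-1/4)) = 22 - 64*(-5 + 0) = 22 - 64*(-5) = 22 + 320 = 342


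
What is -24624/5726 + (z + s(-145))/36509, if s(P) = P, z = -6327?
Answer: -468028144/104525267 ≈ -4.4777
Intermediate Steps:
-24624/5726 + (z + s(-145))/36509 = -24624/5726 + (-6327 - 145)/36509 = -24624*1/5726 - 6472*1/36509 = -12312/2863 - 6472/36509 = -468028144/104525267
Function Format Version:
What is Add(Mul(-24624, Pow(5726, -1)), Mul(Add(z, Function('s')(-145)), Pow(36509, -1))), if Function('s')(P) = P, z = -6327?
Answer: Rational(-468028144, 104525267) ≈ -4.4777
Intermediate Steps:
Add(Mul(-24624, Pow(5726, -1)), Mul(Add(z, Function('s')(-145)), Pow(36509, -1))) = Add(Mul(-24624, Pow(5726, -1)), Mul(Add(-6327, -145), Pow(36509, -1))) = Add(Mul(-24624, Rational(1, 5726)), Mul(-6472, Rational(1, 36509))) = Add(Rational(-12312, 2863), Rational(-6472, 36509)) = Rational(-468028144, 104525267)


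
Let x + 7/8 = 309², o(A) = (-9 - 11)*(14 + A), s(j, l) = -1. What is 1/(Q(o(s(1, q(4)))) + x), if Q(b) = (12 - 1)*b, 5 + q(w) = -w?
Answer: 8/740961 ≈ 1.0797e-5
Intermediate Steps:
q(w) = -5 - w
o(A) = -280 - 20*A (o(A) = -20*(14 + A) = -280 - 20*A)
x = 763841/8 (x = -7/8 + 309² = -7/8 + 95481 = 763841/8 ≈ 95480.)
Q(b) = 11*b
1/(Q(o(s(1, q(4)))) + x) = 1/(11*(-280 - 20*(-1)) + 763841/8) = 1/(11*(-280 + 20) + 763841/8) = 1/(11*(-260) + 763841/8) = 1/(-2860 + 763841/8) = 1/(740961/8) = 8/740961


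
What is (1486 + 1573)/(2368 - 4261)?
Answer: -3059/1893 ≈ -1.6160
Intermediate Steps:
(1486 + 1573)/(2368 - 4261) = 3059/(-1893) = 3059*(-1/1893) = -3059/1893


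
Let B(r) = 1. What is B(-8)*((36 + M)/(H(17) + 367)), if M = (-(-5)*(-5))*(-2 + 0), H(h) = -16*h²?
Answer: -2/99 ≈ -0.020202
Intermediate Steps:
M = 50 (M = -5*5*(-2) = -25*(-2) = 50)
B(-8)*((36 + M)/(H(17) + 367)) = 1*((36 + 50)/(-16*17² + 367)) = 1*(86/(-16*289 + 367)) = 1*(86/(-4624 + 367)) = 1*(86/(-4257)) = 1*(86*(-1/4257)) = 1*(-2/99) = -2/99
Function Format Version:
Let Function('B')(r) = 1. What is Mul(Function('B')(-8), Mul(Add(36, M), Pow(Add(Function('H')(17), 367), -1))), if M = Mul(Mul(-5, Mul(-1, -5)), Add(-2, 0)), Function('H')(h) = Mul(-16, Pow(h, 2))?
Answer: Rational(-2, 99) ≈ -0.020202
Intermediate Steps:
M = 50 (M = Mul(Mul(-5, 5), -2) = Mul(-25, -2) = 50)
Mul(Function('B')(-8), Mul(Add(36, M), Pow(Add(Function('H')(17), 367), -1))) = Mul(1, Mul(Add(36, 50), Pow(Add(Mul(-16, Pow(17, 2)), 367), -1))) = Mul(1, Mul(86, Pow(Add(Mul(-16, 289), 367), -1))) = Mul(1, Mul(86, Pow(Add(-4624, 367), -1))) = Mul(1, Mul(86, Pow(-4257, -1))) = Mul(1, Mul(86, Rational(-1, 4257))) = Mul(1, Rational(-2, 99)) = Rational(-2, 99)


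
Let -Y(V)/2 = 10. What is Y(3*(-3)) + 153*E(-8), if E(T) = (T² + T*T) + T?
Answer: 18340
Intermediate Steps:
Y(V) = -20 (Y(V) = -2*10 = -20)
E(T) = T + 2*T² (E(T) = (T² + T²) + T = 2*T² + T = T + 2*T²)
Y(3*(-3)) + 153*E(-8) = -20 + 153*(-8*(1 + 2*(-8))) = -20 + 153*(-8*(1 - 16)) = -20 + 153*(-8*(-15)) = -20 + 153*120 = -20 + 18360 = 18340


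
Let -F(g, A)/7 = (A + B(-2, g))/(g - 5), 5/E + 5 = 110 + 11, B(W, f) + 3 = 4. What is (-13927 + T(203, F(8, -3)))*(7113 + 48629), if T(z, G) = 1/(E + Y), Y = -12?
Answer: -1076760688830/1387 ≈ -7.7632e+8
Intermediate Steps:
B(W, f) = 1 (B(W, f) = -3 + 4 = 1)
E = 5/116 (E = 5/(-5 + (110 + 11)) = 5/(-5 + 121) = 5/116 ≈ 0.043103)
F(g, A) = -7*(1 + A)/(-5 + g) (F(g, A) = -7*(A + 1)/(g - 5) = -7*(1 + A)/(-5 + g))
T(z, G) = -116/1387 (T(z, G) = 1/(5/116 - 12) = 1/(-1387/116) = -116/1387)
(-13927 + T(203, F(8, -3)))*(7113 + 48629) = (-13927 - 116/1387)*(7113 + 48629) = -19316865/1387*55742 = -1076760688830/1387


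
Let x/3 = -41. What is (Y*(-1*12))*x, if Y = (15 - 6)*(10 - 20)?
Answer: -132840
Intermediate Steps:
x = -123 (x = 3*(-41) = -123)
Y = -90 (Y = 9*(-10) = -90)
(Y*(-1*12))*x = -(-90)*12*(-123) = -90*(-12)*(-123) = 1080*(-123) = -132840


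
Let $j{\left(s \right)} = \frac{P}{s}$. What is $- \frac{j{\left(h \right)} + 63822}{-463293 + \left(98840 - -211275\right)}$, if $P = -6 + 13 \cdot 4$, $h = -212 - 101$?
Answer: $\frac{9988120}{23972357} \approx 0.41665$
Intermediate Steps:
$h = -313$
$P = 46$ ($P = -6 + 52 = 46$)
$j{\left(s \right)} = \frac{46}{s}$
$- \frac{j{\left(h \right)} + 63822}{-463293 + \left(98840 - -211275\right)} = - \frac{\frac{46}{-313} + 63822}{-463293 + \left(98840 - -211275\right)} = - \frac{46 \left(- \frac{1}{313}\right) + 63822}{-463293 + \left(98840 + 211275\right)} = - \frac{- \frac{46}{313} + 63822}{-463293 + 310115} = - \frac{19976240}{313 \left(-153178\right)} = - \frac{19976240 \left(-1\right)}{313 \cdot 153178} = \left(-1\right) \left(- \frac{9988120}{23972357}\right) = \frac{9988120}{23972357}$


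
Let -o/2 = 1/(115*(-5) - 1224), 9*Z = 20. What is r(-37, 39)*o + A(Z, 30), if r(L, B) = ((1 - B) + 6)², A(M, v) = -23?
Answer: -39329/1799 ≈ -21.862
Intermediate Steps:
Z = 20/9 (Z = (⅑)*20 = 20/9 ≈ 2.2222)
o = 2/1799 (o = -2/(115*(-5) - 1224) = -2/(-575 - 1224) = -2/(-1799) = -2*(-1/1799) = 2/1799 ≈ 0.0011117)
r(L, B) = (7 - B)²
r(-37, 39)*o + A(Z, 30) = (-7 + 39)²*(2/1799) - 23 = 32²*(2/1799) - 23 = 1024*(2/1799) - 23 = 2048/1799 - 23 = -39329/1799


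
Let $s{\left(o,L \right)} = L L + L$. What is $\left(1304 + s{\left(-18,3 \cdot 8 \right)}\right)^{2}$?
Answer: $3625216$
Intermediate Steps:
$s{\left(o,L \right)} = L + L^{2}$ ($s{\left(o,L \right)} = L^{2} + L = L + L^{2}$)
$\left(1304 + s{\left(-18,3 \cdot 8 \right)}\right)^{2} = \left(1304 + 3 \cdot 8 \left(1 + 3 \cdot 8\right)\right)^{2} = \left(1304 + 24 \left(1 + 24\right)\right)^{2} = \left(1304 + 24 \cdot 25\right)^{2} = \left(1304 + 600\right)^{2} = 1904^{2} = 3625216$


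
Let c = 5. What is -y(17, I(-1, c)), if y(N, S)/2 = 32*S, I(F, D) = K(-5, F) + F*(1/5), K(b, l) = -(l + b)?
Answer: -1856/5 ≈ -371.20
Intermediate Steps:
K(b, l) = -b - l (K(b, l) = -(b + l) = -b - l)
I(F, D) = 5 - 4*F/5 (I(F, D) = (-1*(-5) - F) + F*(1/5) = (5 - F) + F*(1*(1/5)) = (5 - F) + F*(1/5) = (5 - F) + F/5 = 5 - 4*F/5)
y(N, S) = 64*S (y(N, S) = 2*(32*S) = 64*S)
-y(17, I(-1, c)) = -64*(5 - 4/5*(-1)) = -64*(5 + 4/5) = -64*29/5 = -1*1856/5 = -1856/5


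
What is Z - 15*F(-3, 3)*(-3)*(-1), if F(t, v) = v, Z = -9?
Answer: -144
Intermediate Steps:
Z - 15*F(-3, 3)*(-3)*(-1) = -9 - 15*3*(-3)*(-1) = -9 - (-135)*(-1) = -9 - 15*9 = -9 - 135 = -144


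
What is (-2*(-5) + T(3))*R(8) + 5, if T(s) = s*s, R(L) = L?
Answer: 157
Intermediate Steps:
T(s) = s²
(-2*(-5) + T(3))*R(8) + 5 = (-2*(-5) + 3²)*8 + 5 = (10 + 9)*8 + 5 = 19*8 + 5 = 152 + 5 = 157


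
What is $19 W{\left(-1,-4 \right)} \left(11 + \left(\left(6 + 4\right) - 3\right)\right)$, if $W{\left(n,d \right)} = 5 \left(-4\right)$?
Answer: $-6840$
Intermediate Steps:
$W{\left(n,d \right)} = -20$
$19 W{\left(-1,-4 \right)} \left(11 + \left(\left(6 + 4\right) - 3\right)\right) = 19 \left(-20\right) \left(11 + \left(\left(6 + 4\right) - 3\right)\right) = - 380 \left(11 + \left(10 - 3\right)\right) = - 380 \left(11 + 7\right) = \left(-380\right) 18 = -6840$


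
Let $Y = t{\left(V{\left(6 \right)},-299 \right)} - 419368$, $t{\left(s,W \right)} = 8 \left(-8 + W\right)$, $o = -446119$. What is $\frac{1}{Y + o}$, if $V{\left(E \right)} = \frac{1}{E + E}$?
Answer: $- \frac{1}{867943} \approx -1.1521 \cdot 10^{-6}$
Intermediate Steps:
$V{\left(E \right)} = \frac{1}{2 E}$
$t{\left(s,W \right)} = -64 + 8 W$
$Y = -421824$ ($Y = \left(-64 + 8 \left(-299\right)\right) - 419368 = \left(-64 - 2392\right) - 419368 = -2456 - 419368 = -421824$)
$\frac{1}{Y + o} = \frac{1}{-421824 - 446119} = \frac{1}{-867943} = - \frac{1}{867943}$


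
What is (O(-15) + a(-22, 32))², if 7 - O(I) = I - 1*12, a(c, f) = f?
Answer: 4356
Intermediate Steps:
O(I) = 19 - I (O(I) = 7 - (I - 1*12) = 7 - (I - 12) = 7 - (-12 + I) = 7 + (12 - I) = 19 - I)
(O(-15) + a(-22, 32))² = ((19 - 1*(-15)) + 32)² = ((19 + 15) + 32)² = (34 + 32)² = 66² = 4356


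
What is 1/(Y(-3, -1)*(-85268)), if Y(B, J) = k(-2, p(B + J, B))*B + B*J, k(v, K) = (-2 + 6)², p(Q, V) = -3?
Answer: 1/3837060 ≈ 2.6062e-7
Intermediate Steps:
k(v, K) = 16 (k(v, K) = 4² = 16)
Y(B, J) = 16*B + B*J
1/(Y(-3, -1)*(-85268)) = 1/(-3*(16 - 1)*(-85268)) = 1/(-3*15*(-85268)) = 1/(-45*(-85268)) = 1/3837060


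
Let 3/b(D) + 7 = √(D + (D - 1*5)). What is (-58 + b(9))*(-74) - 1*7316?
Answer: -17885/6 + 37*√13/6 ≈ -2958.6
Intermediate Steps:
b(D) = 3/(-7 + √(-5 + 2*D)) (b(D) = 3/(-7 + √(D + (D - 1*5))) = 3/(-7 + √(D + (D - 5))) = 3/(-7 + √(D + (-5 + D))) = 3/(-7 + √(-5 + 2*D)))
(-58 + b(9))*(-74) - 1*7316 = (-58 + 3/(-7 + √(-5 + 2*9)))*(-74) - 1*7316 = (-58 + 3/(-7 + √(-5 + 18)))*(-74) - 7316 = (-58 + 3/(-7 + √13))*(-74) - 7316 = (4292 - 222/(-7 + √13)) - 7316 = -3024 - 222/(-7 + √13)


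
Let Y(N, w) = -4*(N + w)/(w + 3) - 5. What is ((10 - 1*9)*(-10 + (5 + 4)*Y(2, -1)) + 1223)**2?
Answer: 1322500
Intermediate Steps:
Y(N, w) = -5 - 4*(N + w)/(3 + w) (Y(N, w) = -4*(N + w)/(3 + w) - 5 = -5 - 4*(N + w)/(3 + w))
((10 - 1*9)*(-10 + (5 + 4)*Y(2, -1)) + 1223)**2 = ((10 - 1*9)*(-10 + (5 + 4)*((-15 - 9*(-1) - 4*2)/(3 - 1))) + 1223)**2 = ((10 - 9)*(-10 + 9*((-15 + 9 - 8)/2)) + 1223)**2 = (1*(-10 + 9*((1/2)*(-14))) + 1223)**2 = (1*(-10 + 9*(-7)) + 1223)**2 = (1*(-10 - 63) + 1223)**2 = (1*(-73) + 1223)**2 = (-73 + 1223)**2 = 1150**2 = 1322500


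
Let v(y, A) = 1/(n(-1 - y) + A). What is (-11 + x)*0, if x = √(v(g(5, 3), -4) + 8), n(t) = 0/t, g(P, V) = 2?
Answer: 0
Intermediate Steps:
n(t) = 0
v(y, A) = 1/A (v(y, A) = 1/(0 + A) = 1/A)
x = √31/2 (x = √(1/(-4) + 8) = √(-¼ + 8) = √(31/4) = √31/2 ≈ 2.7839)
(-11 + x)*0 = (-11 + √31/2)*0 = 0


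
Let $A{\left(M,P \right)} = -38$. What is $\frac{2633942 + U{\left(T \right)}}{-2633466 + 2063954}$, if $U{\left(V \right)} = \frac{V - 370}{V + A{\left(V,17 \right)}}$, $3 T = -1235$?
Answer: $- \frac{3553190103}{768271688} \approx -4.6249$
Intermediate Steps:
$T = - \frac{1235}{3}$ ($T = \frac{1}{3} \left(-1235\right) = - \frac{1235}{3} \approx -411.67$)
$U{\left(V \right)} = \frac{-370 + V}{-38 + V}$ ($U{\left(V \right)} = \frac{V - 370}{V - 38} = \frac{-370 + V}{-38 + V}$)
$\frac{2633942 + U{\left(T \right)}}{-2633466 + 2063954} = \frac{2633942 + \frac{-370 - \frac{1235}{3}}{-38 - \frac{1235}{3}}}{-2633466 + 2063954} = \frac{2633942 + \frac{1}{- \frac{1349}{3}} \left(- \frac{2345}{3}\right)}{-569512} = \left(2633942 - - \frac{2345}{1349}\right) \left(- \frac{1}{569512}\right) = \left(2633942 + \frac{2345}{1349}\right) \left(- \frac{1}{569512}\right) = \frac{3553190103}{1349} \left(- \frac{1}{569512}\right) = - \frac{3553190103}{768271688}$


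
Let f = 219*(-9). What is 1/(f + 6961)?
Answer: 1/4990 ≈ 0.00020040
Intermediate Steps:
f = -1971
1/(f + 6961) = 1/(-1971 + 6961) = 1/4990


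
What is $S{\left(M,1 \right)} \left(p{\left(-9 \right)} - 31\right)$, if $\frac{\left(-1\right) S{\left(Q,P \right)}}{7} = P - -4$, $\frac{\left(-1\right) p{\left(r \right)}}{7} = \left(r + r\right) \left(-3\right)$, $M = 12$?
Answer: $14315$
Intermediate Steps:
$p{\left(r \right)} = 42 r$ ($p{\left(r \right)} = - 7 \left(r + r\right) \left(-3\right) = - 7 \cdot 2 r \left(-3\right) = - 7 \left(- 6 r\right) = 42 r$)
$S{\left(Q,P \right)} = -28 - 7 P$ ($S{\left(Q,P \right)} = - 7 \left(P - -4\right) = - 7 \left(P + 4\right) = - 7 \left(4 + P\right) = -28 - 7 P$)
$S{\left(M,1 \right)} \left(p{\left(-9 \right)} - 31\right) = \left(-28 - 7\right) \left(42 \left(-9\right) - 31\right) = \left(-28 - 7\right) \left(-378 - 31\right) = \left(-35\right) \left(-409\right) = 14315$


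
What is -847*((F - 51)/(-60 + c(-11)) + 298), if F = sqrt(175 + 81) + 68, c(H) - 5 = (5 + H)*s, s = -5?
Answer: -6282199/25 ≈ -2.5129e+5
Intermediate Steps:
c(H) = -20 - 5*H (c(H) = 5 + (5 + H)*(-5) = 5 + (-25 - 5*H) = -20 - 5*H)
F = 84 (F = sqrt(256) + 68 = 16 + 68 = 84)
-847*((F - 51)/(-60 + c(-11)) + 298) = -847*((84 - 51)/(-60 + (-20 - 5*(-11))) + 298) = -847*(33/(-60 + (-20 + 55)) + 298) = -847*(33/(-60 + 35) + 298) = -847*(33/(-25) + 298) = -847*(33*(-1/25) + 298) = -847*(-33/25 + 298) = -847*7417/25 = -6282199/25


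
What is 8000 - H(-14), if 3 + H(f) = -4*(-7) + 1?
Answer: 7974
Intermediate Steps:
H(f) = 26 (H(f) = -3 + (-4*(-7) + 1) = -3 + (28 + 1) = -3 + 29 = 26)
8000 - H(-14) = 8000 - 1*26 = 8000 - 26 = 7974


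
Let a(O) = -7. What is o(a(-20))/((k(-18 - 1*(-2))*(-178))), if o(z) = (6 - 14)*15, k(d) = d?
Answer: -15/356 ≈ -0.042135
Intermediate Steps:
o(z) = -120 (o(z) = -8*15 = -120)
o(a(-20))/((k(-18 - 1*(-2))*(-178))) = -120*(-1/(178*(-18 - 1*(-2)))) = -120*(-1/(178*(-18 + 2))) = -120/((-16*(-178))) = -120/2848 = -120*1/2848 = -15/356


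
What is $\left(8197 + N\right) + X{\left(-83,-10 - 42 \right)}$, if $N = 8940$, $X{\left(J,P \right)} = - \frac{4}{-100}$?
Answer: $\frac{428426}{25} \approx 17137.0$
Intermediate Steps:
$X{\left(J,P \right)} = \frac{1}{25}$ ($X{\left(J,P \right)} = \left(-4\right) \left(- \frac{1}{100}\right) = \frac{1}{25}$)
$\left(8197 + N\right) + X{\left(-83,-10 - 42 \right)} = \left(8197 + 8940\right) + \frac{1}{25} = 17137 + \frac{1}{25} = \frac{428426}{25}$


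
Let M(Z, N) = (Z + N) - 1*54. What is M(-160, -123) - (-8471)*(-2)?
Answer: -17279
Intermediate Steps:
M(Z, N) = -54 + N + Z (M(Z, N) = (N + Z) - 54 = -54 + N + Z)
M(-160, -123) - (-8471)*(-2) = (-54 - 123 - 160) - (-8471)*(-2) = -337 - 1*16942 = -337 - 16942 = -17279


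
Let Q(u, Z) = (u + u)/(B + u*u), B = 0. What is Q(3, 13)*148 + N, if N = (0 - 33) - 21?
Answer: 134/3 ≈ 44.667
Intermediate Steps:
N = -54 (N = -33 - 21 = -54)
Q(u, Z) = 2/u (Q(u, Z) = (u + u)/(0 + u*u) = (2*u)/(0 + u**2) = (2*u)/(u**2) = (2*u)/u**2 = 2/u)
Q(3, 13)*148 + N = (2/3)*148 - 54 = 296/3 - 54 = 134/3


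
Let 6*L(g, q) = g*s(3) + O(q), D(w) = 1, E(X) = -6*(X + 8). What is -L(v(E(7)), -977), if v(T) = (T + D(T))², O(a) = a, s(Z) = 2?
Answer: -4955/2 ≈ -2477.5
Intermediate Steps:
E(X) = -48 - 6*X (E(X) = -6*(8 + X) = -48 - 6*X)
v(T) = (1 + T)² (v(T) = (T + 1)² = (1 + T)²)
L(g, q) = g/3 + q/6 (L(g, q) = (g*2 + q)/6 = (2*g + q)/6 = (q + 2*g)/6 = g/3 + q/6)
-L(v(E(7)), -977) = -((1 + (-48 - 6*7))²/3 + (⅙)*(-977)) = -((1 + (-48 - 42))²/3 - 977/6) = -((1 - 90)²/3 - 977/6) = -((⅓)*(-89)² - 977/6) = -((⅓)*7921 - 977/6) = -(7921/3 - 977/6) = -1*4955/2 = -4955/2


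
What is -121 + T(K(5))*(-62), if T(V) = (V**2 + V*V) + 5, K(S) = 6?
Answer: -4895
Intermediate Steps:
T(V) = 5 + 2*V**2 (T(V) = (V**2 + V**2) + 5 = 2*V**2 + 5 = 5 + 2*V**2)
-121 + T(K(5))*(-62) = -121 + (5 + 2*6**2)*(-62) = -121 + (5 + 2*36)*(-62) = -121 + (5 + 72)*(-62) = -121 + 77*(-62) = -121 - 4774 = -4895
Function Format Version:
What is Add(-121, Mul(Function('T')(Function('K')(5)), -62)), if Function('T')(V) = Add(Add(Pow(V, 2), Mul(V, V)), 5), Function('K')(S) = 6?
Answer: -4895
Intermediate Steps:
Function('T')(V) = Add(5, Mul(2, Pow(V, 2))) (Function('T')(V) = Add(Add(Pow(V, 2), Pow(V, 2)), 5) = Add(Mul(2, Pow(V, 2)), 5) = Add(5, Mul(2, Pow(V, 2))))
Add(-121, Mul(Function('T')(Function('K')(5)), -62)) = Add(-121, Mul(Add(5, Mul(2, Pow(6, 2))), -62)) = Add(-121, Mul(Add(5, Mul(2, 36)), -62)) = Add(-121, Mul(Add(5, 72), -62)) = Add(-121, Mul(77, -62)) = Add(-121, -4774) = -4895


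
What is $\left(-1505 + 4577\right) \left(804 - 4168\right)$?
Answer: $-10334208$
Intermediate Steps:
$\left(-1505 + 4577\right) \left(804 - 4168\right) = 3072 \left(-3364\right) = -10334208$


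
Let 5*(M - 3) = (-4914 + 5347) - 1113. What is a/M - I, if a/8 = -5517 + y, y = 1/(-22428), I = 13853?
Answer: -530691631/39249 ≈ -13521.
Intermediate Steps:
y = -1/22428 ≈ -4.4587e-5
M = -133 (M = 3 + ((-4914 + 5347) - 1113)/5 = 3 + (433 - 1113)/5 = 3 + (1/5)*(-680) = 3 - 136 = -133)
a = -247470554/5607 (a = 8*(-5517 - 1/22428) = 8*(-123735277/22428) = -247470554/5607 ≈ -44136.)
a/M - I = -247470554/5607/(-133) - 1*13853 = -247470554/5607*(-1/133) - 13853 = 13024766/39249 - 13853 = -530691631/39249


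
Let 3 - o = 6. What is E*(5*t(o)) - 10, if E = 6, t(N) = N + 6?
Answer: 80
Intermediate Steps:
o = -3 (o = 3 - 1*6 = 3 - 6 = -3)
t(N) = 6 + N
E*(5*t(o)) - 10 = 6*(5*(6 - 3)) - 10 = 6*(5*3) - 10 = 6*15 - 10 = 90 - 10 = 80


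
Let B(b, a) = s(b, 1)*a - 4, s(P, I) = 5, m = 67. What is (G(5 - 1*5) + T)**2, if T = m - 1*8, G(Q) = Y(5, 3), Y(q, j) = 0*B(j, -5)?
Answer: 3481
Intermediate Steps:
B(b, a) = -4 + 5*a (B(b, a) = 5*a - 4 = -4 + 5*a)
Y(q, j) = 0 (Y(q, j) = 0*(-4 + 5*(-5)) = 0*(-4 - 25) = 0*(-29) = 0)
G(Q) = 0
T = 59 (T = 67 - 1*8 = 67 - 8 = 59)
(G(5 - 1*5) + T)**2 = (0 + 59)**2 = 59**2 = 3481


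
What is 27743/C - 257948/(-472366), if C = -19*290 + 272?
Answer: -5876859157/1237126554 ≈ -4.7504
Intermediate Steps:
C = -5238 (C = -5510 + 272 = -5238)
27743/C - 257948/(-472366) = 27743/(-5238) - 257948/(-472366) = 27743*(-1/5238) - 257948*(-1/472366) = -27743/5238 + 128974/236183 = -5876859157/1237126554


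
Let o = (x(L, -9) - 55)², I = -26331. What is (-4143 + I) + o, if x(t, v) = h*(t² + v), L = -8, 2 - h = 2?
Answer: -27449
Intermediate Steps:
h = 0 (h = 2 - 1*2 = 2 - 2 = 0)
x(t, v) = 0 (x(t, v) = 0*(t² + v) = 0*(v + t²) = 0)
o = 3025 (o = (0 - 55)² = (-55)² = 3025)
(-4143 + I) + o = (-4143 - 26331) + 3025 = -30474 + 3025 = -27449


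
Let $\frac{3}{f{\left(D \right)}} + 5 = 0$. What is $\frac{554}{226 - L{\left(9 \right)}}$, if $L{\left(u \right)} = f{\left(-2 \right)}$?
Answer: $\frac{2770}{1133} \approx 2.4448$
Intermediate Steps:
$f{\left(D \right)} = - \frac{3}{5}$ ($f{\left(D \right)} = \frac{3}{-5 + 0} = \frac{3}{-5} = 3 \left(- \frac{1}{5}\right) = - \frac{3}{5}$)
$L{\left(u \right)} = - \frac{3}{5}$
$\frac{554}{226 - L{\left(9 \right)}} = \frac{554}{226 - - \frac{3}{5}} = \frac{554}{226 + \frac{3}{5}} = \frac{554}{\frac{1133}{5}} = 554 \cdot \frac{5}{1133} = \frac{2770}{1133}$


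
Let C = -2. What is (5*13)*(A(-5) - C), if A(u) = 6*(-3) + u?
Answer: -1365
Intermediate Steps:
A(u) = -18 + u
(5*13)*(A(-5) - C) = (5*13)*((-18 - 5) - 1*(-2)) = 65*(-23 + 2) = 65*(-21) = -1365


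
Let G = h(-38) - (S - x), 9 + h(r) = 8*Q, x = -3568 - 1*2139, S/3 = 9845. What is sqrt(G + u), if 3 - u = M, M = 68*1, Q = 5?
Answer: 2*I*sqrt(8819) ≈ 187.82*I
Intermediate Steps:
S = 29535 (S = 3*9845 = 29535)
x = -5707 (x = -3568 - 2139 = -5707)
M = 68
h(r) = 31 (h(r) = -9 + 8*5 = -9 + 40 = 31)
G = -35211 (G = 31 - (29535 - 1*(-5707)) = 31 - (29535 + 5707) = 31 - 1*35242 = 31 - 35242 = -35211)
u = -65 (u = 3 - 1*68 = 3 - 68 = -65)
sqrt(G + u) = sqrt(-35211 - 65) = sqrt(-35276) = 2*I*sqrt(8819)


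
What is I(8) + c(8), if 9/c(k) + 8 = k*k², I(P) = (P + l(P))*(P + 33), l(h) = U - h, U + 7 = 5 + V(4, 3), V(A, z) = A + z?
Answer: 11481/56 ≈ 205.02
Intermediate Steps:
U = 5 (U = -7 + (5 + (4 + 3)) = -7 + (5 + 7) = -7 + 12 = 5)
l(h) = 5 - h
I(P) = 165 + 5*P (I(P) = (P + (5 - P))*(P + 33) = 5*(33 + P) = 165 + 5*P)
c(k) = 9/(-8 + k³) (c(k) = 9/(-8 + k*k²) = 9/(-8 + k³))
I(8) + c(8) = (165 + 5*8) + 9/(-8 + 8³) = (165 + 40) + 9/(-8 + 512) = 205 + 9/504 = 205 + 9*(1/504) = 205 + 1/56 = 11481/56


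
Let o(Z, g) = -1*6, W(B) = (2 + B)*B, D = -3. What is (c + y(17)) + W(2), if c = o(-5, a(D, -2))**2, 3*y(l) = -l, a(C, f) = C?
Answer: 115/3 ≈ 38.333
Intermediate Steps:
y(l) = -l/3 (y(l) = (-l)/3 = -l/3)
W(B) = B*(2 + B)
o(Z, g) = -6
c = 36 (c = (-6)**2 = 36)
(c + y(17)) + W(2) = (36 - 1/3*17) + 2*(2 + 2) = (36 - 17/3) + 2*4 = 91/3 + 8 = 115/3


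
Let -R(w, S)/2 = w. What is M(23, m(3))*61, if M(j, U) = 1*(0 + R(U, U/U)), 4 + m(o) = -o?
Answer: 854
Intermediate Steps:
R(w, S) = -2*w
m(o) = -4 - o
M(j, U) = -2*U (M(j, U) = 1*(0 - 2*U) = 1*(-2*U) = -2*U)
M(23, m(3))*61 = -2*(-4 - 1*3)*61 = -2*(-4 - 3)*61 = -2*(-7)*61 = 14*61 = 854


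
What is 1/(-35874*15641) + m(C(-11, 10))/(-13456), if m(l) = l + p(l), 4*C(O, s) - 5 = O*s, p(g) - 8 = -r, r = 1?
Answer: 21602524597/15100464057408 ≈ 0.0014306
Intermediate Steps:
p(g) = 7 (p(g) = 8 - 1*1 = 8 - 1 = 7)
C(O, s) = 5/4 + O*s/4 (C(O, s) = 5/4 + (O*s)/4 = 5/4 + O*s/4)
m(l) = 7 + l (m(l) = l + 7 = 7 + l)
1/(-35874*15641) + m(C(-11, 10))/(-13456) = 1/(-35874*15641) + (7 + (5/4 + (1/4)*(-11)*10))/(-13456) = -1/35874*1/15641 + (7 + (5/4 - 55/2))*(-1/13456) = -1/561105234 + (7 - 105/4)*(-1/13456) = -1/561105234 - 77/4*(-1/13456) = -1/561105234 + 77/53824 = 21602524597/15100464057408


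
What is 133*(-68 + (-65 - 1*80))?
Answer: -28329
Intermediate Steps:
133*(-68 + (-65 - 1*80)) = 133*(-68 + (-65 - 80)) = 133*(-68 - 145) = 133*(-213) = -28329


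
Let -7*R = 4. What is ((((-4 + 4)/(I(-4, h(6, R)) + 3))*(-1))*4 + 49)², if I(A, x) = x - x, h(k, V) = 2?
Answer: 2401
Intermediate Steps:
R = -4/7 (R = -⅐*4 = -4/7 ≈ -0.57143)
I(A, x) = 0
((((-4 + 4)/(I(-4, h(6, R)) + 3))*(-1))*4 + 49)² = ((((-4 + 4)/(0 + 3))*(-1))*4 + 49)² = (((0/3)*(-1))*4 + 49)² = (((0*(⅓))*(-1))*4 + 49)² = ((0*(-1))*4 + 49)² = (0*4 + 49)² = (0 + 49)² = 49² = 2401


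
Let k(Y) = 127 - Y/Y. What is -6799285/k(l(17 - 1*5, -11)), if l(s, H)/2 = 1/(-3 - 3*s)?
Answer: -6799285/126 ≈ -53963.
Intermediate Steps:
l(s, H) = 2/(-3 - 3*s)
k(Y) = 126 (k(Y) = 127 - 1*1 = 127 - 1 = 126)
-6799285/k(l(17 - 1*5, -11)) = -6799285/126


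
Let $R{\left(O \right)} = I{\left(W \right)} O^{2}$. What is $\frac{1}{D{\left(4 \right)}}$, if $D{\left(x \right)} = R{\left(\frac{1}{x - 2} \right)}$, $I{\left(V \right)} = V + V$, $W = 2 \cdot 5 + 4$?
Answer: $\frac{1}{7} \approx 0.14286$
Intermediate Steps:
$W = 14$ ($W = 10 + 4 = 14$)
$I{\left(V \right)} = 2 V$
$R{\left(O \right)} = 28 O^{2}$ ($R{\left(O \right)} = 2 \cdot 14 O^{2} = 28 O^{2}$)
$D{\left(x \right)} = \frac{28}{\left(-2 + x\right)^{2}}$ ($D{\left(x \right)} = 28 \left(\frac{1}{x - 2}\right)^{2} = 28 \left(\frac{1}{-2 + x}\right)^{2} = \frac{28}{\left(-2 + x\right)^{2}}$)
$\frac{1}{D{\left(4 \right)}} = \frac{1}{28 \frac{1}{\left(-2 + 4\right)^{2}}} = \frac{1}{28 \cdot \frac{1}{4}} = \frac{1}{7}$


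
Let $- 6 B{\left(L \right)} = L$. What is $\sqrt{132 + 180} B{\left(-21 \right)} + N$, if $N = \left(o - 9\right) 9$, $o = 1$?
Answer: $-72 + 7 \sqrt{78} \approx -10.178$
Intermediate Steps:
$B{\left(L \right)} = - \frac{L}{6}$
$N = -72$ ($N = \left(1 - 9\right) 9 = \left(-8\right) 9 = -72$)
$\sqrt{132 + 180} B{\left(-21 \right)} + N = \sqrt{132 + 180} \left(\left(- \frac{1}{6}\right) \left(-21\right)\right) - 72 = \sqrt{312} \cdot \frac{7}{2} - 72 = 2 \sqrt{78} \cdot \frac{7}{2} - 72 = 7 \sqrt{78} - 72 = -72 + 7 \sqrt{78}$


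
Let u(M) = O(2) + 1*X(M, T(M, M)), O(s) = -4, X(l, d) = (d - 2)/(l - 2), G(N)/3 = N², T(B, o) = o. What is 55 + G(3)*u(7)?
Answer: -26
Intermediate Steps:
G(N) = 3*N²
X(l, d) = (-2 + d)/(-2 + l)
u(M) = -3 (u(M) = -4 + 1*((-2 + M)/(-2 + M)) = -4 + 1*1 = -4 + 1 = -3)
55 + G(3)*u(7) = 55 + (3*3²)*(-3) = 55 + (3*9)*(-3) = 55 + 27*(-3) = 55 - 81 = -26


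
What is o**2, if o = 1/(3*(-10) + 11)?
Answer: 1/361 ≈ 0.0027701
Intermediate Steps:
o = -1/19 (o = 1/(-30 + 11) = 1/(-19) = -1/19 ≈ -0.052632)
o**2 = (-1/19)**2 = 1/361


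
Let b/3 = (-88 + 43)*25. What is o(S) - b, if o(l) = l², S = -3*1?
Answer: 3384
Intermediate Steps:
S = -3
b = -3375 (b = 3*((-88 + 43)*25) = 3*(-45*25) = 3*(-1125) = -3375)
o(S) - b = (-3)² - 1*(-3375) = 9 + 3375 = 3384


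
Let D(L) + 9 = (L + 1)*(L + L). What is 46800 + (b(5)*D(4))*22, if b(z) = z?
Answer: 50210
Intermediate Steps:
D(L) = -9 + 2*L*(1 + L) (D(L) = -9 + (L + 1)*(L + L) = -9 + (1 + L)*(2*L) = -9 + 2*L*(1 + L))
46800 + (b(5)*D(4))*22 = 46800 + (5*(-9 + 2*4 + 2*4**2))*22 = 46800 + (5*(-9 + 8 + 2*16))*22 = 46800 + (5*(-9 + 8 + 32))*22 = 46800 + (5*31)*22 = 46800 + 155*22 = 46800 + 3410 = 50210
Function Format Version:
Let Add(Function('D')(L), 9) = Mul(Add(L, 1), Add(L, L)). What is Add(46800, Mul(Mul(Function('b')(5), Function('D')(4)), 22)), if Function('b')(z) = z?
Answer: 50210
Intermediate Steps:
Function('D')(L) = Add(-9, Mul(2, L, Add(1, L))) (Function('D')(L) = Add(-9, Mul(Add(L, 1), Add(L, L))) = Add(-9, Mul(Add(1, L), Mul(2, L))) = Add(-9, Mul(2, L, Add(1, L))))
Add(46800, Mul(Mul(Function('b')(5), Function('D')(4)), 22)) = Add(46800, Mul(Mul(5, Add(-9, Mul(2, 4), Mul(2, Pow(4, 2)))), 22)) = Add(46800, Mul(Mul(5, Add(-9, 8, Mul(2, 16))), 22)) = Add(46800, Mul(Mul(5, Add(-9, 8, 32)), 22)) = Add(46800, Mul(Mul(5, 31), 22)) = Add(46800, Mul(155, 22)) = Add(46800, 3410) = 50210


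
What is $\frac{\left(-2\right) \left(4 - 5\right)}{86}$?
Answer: $\frac{1}{43} \approx 0.023256$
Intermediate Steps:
$\frac{\left(-2\right) \left(4 - 5\right)}{86} = \left(-2\right) \left(-1\right) \frac{1}{86} = 2 \cdot \frac{1}{86} = \frac{1}{43}$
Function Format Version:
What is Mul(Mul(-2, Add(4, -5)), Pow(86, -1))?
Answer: Rational(1, 43) ≈ 0.023256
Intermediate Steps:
Mul(Mul(-2, Add(4, -5)), Pow(86, -1)) = Mul(Mul(-2, -1), Rational(1, 86)) = Mul(2, Rational(1, 86)) = Rational(1, 43)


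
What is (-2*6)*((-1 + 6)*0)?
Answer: 0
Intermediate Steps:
(-2*6)*((-1 + 6)*0) = -60*0 = -12*0 = 0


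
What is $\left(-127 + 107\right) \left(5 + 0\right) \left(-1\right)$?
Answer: $100$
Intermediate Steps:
$\left(-127 + 107\right) \left(5 + 0\right) \left(-1\right) = - 20 \cdot 5 \left(-1\right) = \left(-20\right) \left(-5\right) = 100$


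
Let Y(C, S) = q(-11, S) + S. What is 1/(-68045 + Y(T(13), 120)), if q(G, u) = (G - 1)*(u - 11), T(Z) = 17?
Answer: -1/69233 ≈ -1.4444e-5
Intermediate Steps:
q(G, u) = (-1 + G)*(-11 + u)
Y(C, S) = 132 - 11*S (Y(C, S) = (11 - S - 11*(-11) - 11*S) + S = (11 - S + 121 - 11*S) + S = (132 - 12*S) + S = 132 - 11*S)
1/(-68045 + Y(T(13), 120)) = 1/(-68045 + (132 - 11*120)) = 1/(-68045 + (132 - 1320)) = 1/(-68045 - 1188) = 1/(-69233) = -1/69233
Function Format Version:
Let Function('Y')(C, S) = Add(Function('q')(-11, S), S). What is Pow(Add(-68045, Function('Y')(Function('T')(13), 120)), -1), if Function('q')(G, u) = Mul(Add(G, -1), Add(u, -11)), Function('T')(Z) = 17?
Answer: Rational(-1, 69233) ≈ -1.4444e-5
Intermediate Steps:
Function('q')(G, u) = Mul(Add(-1, G), Add(-11, u))
Function('Y')(C, S) = Add(132, Mul(-11, S)) (Function('Y')(C, S) = Add(Add(11, Mul(-1, S), Mul(-11, -11), Mul(-11, S)), S) = Add(Add(11, Mul(-1, S), 121, Mul(-11, S)), S) = Add(Add(132, Mul(-12, S)), S) = Add(132, Mul(-11, S)))
Pow(Add(-68045, Function('Y')(Function('T')(13), 120)), -1) = Pow(Add(-68045, Add(132, Mul(-11, 120))), -1) = Pow(Add(-68045, Add(132, -1320)), -1) = Pow(Add(-68045, -1188), -1) = Pow(-69233, -1) = Rational(-1, 69233)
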